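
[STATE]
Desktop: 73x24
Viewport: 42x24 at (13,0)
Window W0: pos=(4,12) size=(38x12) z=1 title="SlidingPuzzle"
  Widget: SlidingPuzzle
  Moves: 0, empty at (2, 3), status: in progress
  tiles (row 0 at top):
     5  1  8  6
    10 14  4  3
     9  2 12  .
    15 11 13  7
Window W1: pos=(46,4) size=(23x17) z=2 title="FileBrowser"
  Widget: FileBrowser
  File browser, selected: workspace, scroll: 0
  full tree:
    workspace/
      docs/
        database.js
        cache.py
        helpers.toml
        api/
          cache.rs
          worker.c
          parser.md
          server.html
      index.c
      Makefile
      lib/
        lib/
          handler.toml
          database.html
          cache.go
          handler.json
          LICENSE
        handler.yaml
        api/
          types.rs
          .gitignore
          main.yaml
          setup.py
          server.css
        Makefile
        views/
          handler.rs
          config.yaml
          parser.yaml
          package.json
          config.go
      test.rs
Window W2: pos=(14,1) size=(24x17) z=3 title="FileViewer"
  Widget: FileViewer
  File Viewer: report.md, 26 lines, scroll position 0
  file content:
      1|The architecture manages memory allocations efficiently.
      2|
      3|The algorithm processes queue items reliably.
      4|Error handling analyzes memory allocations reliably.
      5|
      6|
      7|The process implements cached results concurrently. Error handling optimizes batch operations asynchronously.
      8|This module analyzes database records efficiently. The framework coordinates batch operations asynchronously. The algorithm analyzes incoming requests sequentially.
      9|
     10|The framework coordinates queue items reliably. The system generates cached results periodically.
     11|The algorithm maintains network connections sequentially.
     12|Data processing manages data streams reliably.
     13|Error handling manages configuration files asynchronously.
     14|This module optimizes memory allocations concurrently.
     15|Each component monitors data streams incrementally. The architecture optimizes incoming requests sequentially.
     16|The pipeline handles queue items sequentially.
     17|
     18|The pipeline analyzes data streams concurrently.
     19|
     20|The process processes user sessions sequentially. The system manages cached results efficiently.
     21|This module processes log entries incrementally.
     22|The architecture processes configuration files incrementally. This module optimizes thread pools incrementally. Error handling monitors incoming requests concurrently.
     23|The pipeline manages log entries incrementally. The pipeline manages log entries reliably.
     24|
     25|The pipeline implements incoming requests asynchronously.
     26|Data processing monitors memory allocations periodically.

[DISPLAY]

                                          
 ┏━━━━━━━━━━━━━━━━━━━━━━┓                 
 ┃ FileViewer           ┃                 
 ┠──────────────────────┨                 
 ┃The architecture mana▲┃        ┏━━━━━━━━
 ┃                     █┃        ┃ FileBro
 ┃The algorithm process░┃        ┠────────
 ┃Error handling analyz░┃        ┃> [-] wo
 ┃                     ░┃        ┃    [+] 
 ┃                     ░┃        ┃    inde
 ┃The process implement░┃        ┃    Make
 ┃This module analyzes ░┃        ┃    [+] 
━┃                     ░┃━━━┓    ┃    test
P┃The framework coordin░┃   ┃    ┃        
─┃The algorithm maintai░┃───┨    ┃        
─┃Data processing manag░┃   ┃    ┃        
1┃Error handling manage▼┃   ┃    ┃        
─┗━━━━━━━━━━━━━━━━━━━━━━┛   ┃    ┃        
4 │  4 │  3 │               ┃    ┃        
──┼────┼────┤               ┃    ┃        
2 │ 12 │    │               ┃    ┗━━━━━━━━
──┼────┼────┤               ┃             
1 │ 13 │  7 │               ┃             
━━━━━━━━━━━━━━━━━━━━━━━━━━━━┛             


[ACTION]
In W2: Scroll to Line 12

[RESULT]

                                          
 ┏━━━━━━━━━━━━━━━━━━━━━━┓                 
 ┃ FileViewer           ┃                 
 ┠──────────────────────┨                 
 ┃Data processing manag▲┃        ┏━━━━━━━━
 ┃Error handling manage░┃        ┃ FileBro
 ┃This module optimizes░┃        ┠────────
 ┃Each component monito░┃        ┃> [-] wo
 ┃The pipeline handles ░┃        ┃    [+] 
 ┃                     ░┃        ┃    inde
 ┃The pipeline analyzes░┃        ┃    Make
 ┃                     ░┃        ┃    [+] 
━┃The process processes░┃━━━┓    ┃    test
P┃This module processes░┃   ┃    ┃        
─┃The architecture proc█┃───┨    ┃        
─┃The pipeline manages ░┃   ┃    ┃        
1┃                     ▼┃   ┃    ┃        
─┗━━━━━━━━━━━━━━━━━━━━━━┛   ┃    ┃        
4 │  4 │  3 │               ┃    ┃        
──┼────┼────┤               ┃    ┃        
2 │ 12 │    │               ┃    ┗━━━━━━━━
──┼────┼────┤               ┃             
1 │ 13 │  7 │               ┃             
━━━━━━━━━━━━━━━━━━━━━━━━━━━━┛             


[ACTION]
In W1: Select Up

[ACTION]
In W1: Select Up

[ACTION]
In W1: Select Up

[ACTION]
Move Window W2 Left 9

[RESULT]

                                          
━━━━━━━━━━━━━━━┓                          
ewer           ┃                          
───────────────┨                          
ocessing manag▲┃                 ┏━━━━━━━━
andling manage░┃                 ┃ FileBro
dule optimizes░┃                 ┠────────
mponent monito░┃                 ┃> [-] wo
eline handles ░┃                 ┃    [+] 
              ░┃                 ┃    inde
eline analyzes░┃                 ┃    Make
              ░┃                 ┃    [+] 
cess processes░┃━━━━━━━━━━━━┓    ┃    test
dule processes░┃            ┃    ┃        
hitecture proc█┃────────────┨    ┃        
eline manages ░┃            ┃    ┃        
              ▼┃            ┃    ┃        
━━━━━━━━━━━━━━━┛            ┃    ┃        
4 │  4 │  3 │               ┃    ┃        
──┼────┼────┤               ┃    ┃        
2 │ 12 │    │               ┃    ┗━━━━━━━━
──┼────┼────┤               ┃             
1 │ 13 │  7 │               ┃             
━━━━━━━━━━━━━━━━━━━━━━━━━━━━┛             


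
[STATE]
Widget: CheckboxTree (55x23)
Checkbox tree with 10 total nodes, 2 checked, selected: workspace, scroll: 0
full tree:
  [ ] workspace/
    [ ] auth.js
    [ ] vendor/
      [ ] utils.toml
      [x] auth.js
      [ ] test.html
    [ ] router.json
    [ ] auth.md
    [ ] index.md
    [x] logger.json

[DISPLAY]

>[-] workspace/                                        
   [ ] auth.js                                         
   [-] vendor/                                         
     [ ] utils.toml                                    
     [x] auth.js                                       
     [ ] test.html                                     
   [ ] router.json                                     
   [ ] auth.md                                         
   [ ] index.md                                        
   [x] logger.json                                     
                                                       
                                                       
                                                       
                                                       
                                                       
                                                       
                                                       
                                                       
                                                       
                                                       
                                                       
                                                       
                                                       


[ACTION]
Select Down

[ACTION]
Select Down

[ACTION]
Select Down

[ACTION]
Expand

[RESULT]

 [-] workspace/                                        
   [ ] auth.js                                         
   [-] vendor/                                         
>    [ ] utils.toml                                    
     [x] auth.js                                       
     [ ] test.html                                     
   [ ] router.json                                     
   [ ] auth.md                                         
   [ ] index.md                                        
   [x] logger.json                                     
                                                       
                                                       
                                                       
                                                       
                                                       
                                                       
                                                       
                                                       
                                                       
                                                       
                                                       
                                                       
                                                       


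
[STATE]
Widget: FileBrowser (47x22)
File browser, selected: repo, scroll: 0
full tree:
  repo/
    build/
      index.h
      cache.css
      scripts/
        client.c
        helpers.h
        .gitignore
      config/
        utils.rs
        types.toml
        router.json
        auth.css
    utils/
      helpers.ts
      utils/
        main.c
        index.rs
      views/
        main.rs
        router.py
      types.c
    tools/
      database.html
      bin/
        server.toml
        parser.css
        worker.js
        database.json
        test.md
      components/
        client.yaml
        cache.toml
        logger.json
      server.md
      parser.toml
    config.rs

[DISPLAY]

> [-] repo/                                    
    [+] build/                                 
    [+] utils/                                 
    [+] tools/                                 
    config.rs                                  
                                               
                                               
                                               
                                               
                                               
                                               
                                               
                                               
                                               
                                               
                                               
                                               
                                               
                                               
                                               
                                               
                                               


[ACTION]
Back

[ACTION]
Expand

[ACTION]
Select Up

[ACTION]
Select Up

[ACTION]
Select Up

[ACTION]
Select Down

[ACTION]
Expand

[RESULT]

  [-] repo/                                    
  > [-] build/                                 
      index.h                                  
      cache.css                                
      [+] scripts/                             
      [+] config/                              
    [+] utils/                                 
    [+] tools/                                 
    config.rs                                  
                                               
                                               
                                               
                                               
                                               
                                               
                                               
                                               
                                               
                                               
                                               
                                               
                                               


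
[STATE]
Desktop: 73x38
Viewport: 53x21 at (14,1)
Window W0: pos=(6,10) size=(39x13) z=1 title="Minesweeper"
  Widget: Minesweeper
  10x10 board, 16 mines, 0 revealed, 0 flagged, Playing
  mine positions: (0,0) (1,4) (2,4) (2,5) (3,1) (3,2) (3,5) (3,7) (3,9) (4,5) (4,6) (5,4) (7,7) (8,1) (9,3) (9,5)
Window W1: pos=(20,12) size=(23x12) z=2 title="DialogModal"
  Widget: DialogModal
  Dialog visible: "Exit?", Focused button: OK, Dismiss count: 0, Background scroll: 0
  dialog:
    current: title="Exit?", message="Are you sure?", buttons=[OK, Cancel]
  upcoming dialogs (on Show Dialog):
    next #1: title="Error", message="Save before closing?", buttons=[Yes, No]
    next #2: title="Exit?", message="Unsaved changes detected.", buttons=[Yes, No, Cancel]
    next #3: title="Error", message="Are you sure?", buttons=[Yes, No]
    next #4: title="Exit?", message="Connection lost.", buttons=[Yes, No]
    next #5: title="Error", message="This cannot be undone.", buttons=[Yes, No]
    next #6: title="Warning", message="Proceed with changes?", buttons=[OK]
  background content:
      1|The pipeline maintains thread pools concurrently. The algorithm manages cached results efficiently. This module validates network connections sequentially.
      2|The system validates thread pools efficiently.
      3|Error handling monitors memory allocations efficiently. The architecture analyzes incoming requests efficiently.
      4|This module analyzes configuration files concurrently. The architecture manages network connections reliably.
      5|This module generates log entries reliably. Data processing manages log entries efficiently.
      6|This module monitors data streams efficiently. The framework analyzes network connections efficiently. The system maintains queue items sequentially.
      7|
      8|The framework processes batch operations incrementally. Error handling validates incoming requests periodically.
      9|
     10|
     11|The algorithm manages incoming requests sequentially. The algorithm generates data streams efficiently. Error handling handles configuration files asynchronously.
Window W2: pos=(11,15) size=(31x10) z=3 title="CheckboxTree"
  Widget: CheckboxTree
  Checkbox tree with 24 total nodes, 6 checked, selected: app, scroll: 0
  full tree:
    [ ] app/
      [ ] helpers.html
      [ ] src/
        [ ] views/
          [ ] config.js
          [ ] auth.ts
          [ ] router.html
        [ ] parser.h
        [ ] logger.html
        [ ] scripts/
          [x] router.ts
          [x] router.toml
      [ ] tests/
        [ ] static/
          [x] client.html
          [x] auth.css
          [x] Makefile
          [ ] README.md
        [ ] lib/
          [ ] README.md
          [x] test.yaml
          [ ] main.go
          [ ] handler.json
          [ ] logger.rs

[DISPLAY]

                                                     
                                                     
                                                     
                                                     
                                                     
                                                     
                                                     
                                                     
                                                     
━━━━━━━━━━━━━━━━━━━━━━━━━━━━━━┓                      
eeper                         ┃                      
──────┏━━━━━━━━━━━━━━━━━━━━━┓─┨                      
■■■   ┃ DialogModal         ┃ ┃                      
■■■   ┠─────────────────────┨ ┃                      
━━━━━━━━━━━━━━━━━━━━━━━━━━━┓┃ ┃                      
heckboxTree                ┃┃ ┃                      
───────────────────────────┨┃ ┃                      
-] app/                    ┃┃ ┃                      
 [ ] helpers.html          ┃┃ ┃                      
 [-] src/                  ┃┃ ┃                      
   [ ] views/              ┃┃ ┃                      


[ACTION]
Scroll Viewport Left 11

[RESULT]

                                                     
                                                     
                                                     
                                                     
                                                     
                                                     
                                                     
                                                     
                                                     
   ┏━━━━━━━━━━━━━━━━━━━━━━━━━━━━━━━━━━━━━┓           
   ┃ Minesweeper                         ┃           
   ┠─────────────┏━━━━━━━━━━━━━━━━━━━━━┓─┨           
   ┃■■■■■■■■■■   ┃ DialogModal         ┃ ┃           
   ┃■■■■■■■■■■   ┠─────────────────────┨ ┃           
   ┃■■■■┏━━━━━━━━━━━━━━━━━━━━━━━━━━━━━┓┃ ┃           
   ┃■■■■┃ CheckboxTree                ┃┃ ┃           
   ┃■■■■┠─────────────────────────────┨┃ ┃           
   ┃■■■■┃>[-] app/                    ┃┃ ┃           
   ┃■■■■┃   [ ] helpers.html          ┃┃ ┃           
   ┃■■■■┃   [-] src/                  ┃┃ ┃           
   ┃■■■■┃     [ ] views/              ┃┃ ┃           


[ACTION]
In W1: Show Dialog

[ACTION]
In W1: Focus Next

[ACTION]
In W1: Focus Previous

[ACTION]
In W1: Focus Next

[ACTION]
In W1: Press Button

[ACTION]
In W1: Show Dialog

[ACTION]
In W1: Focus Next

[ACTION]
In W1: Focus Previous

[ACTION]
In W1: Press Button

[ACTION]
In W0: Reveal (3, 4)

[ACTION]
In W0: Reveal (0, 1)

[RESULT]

                                                     
                                                     
                                                     
                                                     
                                                     
                                                     
                                                     
                                                     
                                                     
   ┏━━━━━━━━━━━━━━━━━━━━━━━━━━━━━━━━━━━━━┓           
   ┃ Minesweeper                         ┃           
   ┠─────────────┏━━━━━━━━━━━━━━━━━━━━━┓─┨           
   ┃■1■■■■■■■■   ┃ DialogModal         ┃ ┃           
   ┃■■■■■■■■■■   ┠─────────────────────┨ ┃           
   ┃■■■■┏━━━━━━━━━━━━━━━━━━━━━━━━━━━━━┓┃ ┃           
   ┃■■■■┃ CheckboxTree                ┃┃ ┃           
   ┃■■■■┠─────────────────────────────┨┃ ┃           
   ┃■■■■┃>[-] app/                    ┃┃ ┃           
   ┃■■■■┃   [ ] helpers.html          ┃┃ ┃           
   ┃■■■■┃   [-] src/                  ┃┃ ┃           
   ┃■■■■┃     [ ] views/              ┃┃ ┃           


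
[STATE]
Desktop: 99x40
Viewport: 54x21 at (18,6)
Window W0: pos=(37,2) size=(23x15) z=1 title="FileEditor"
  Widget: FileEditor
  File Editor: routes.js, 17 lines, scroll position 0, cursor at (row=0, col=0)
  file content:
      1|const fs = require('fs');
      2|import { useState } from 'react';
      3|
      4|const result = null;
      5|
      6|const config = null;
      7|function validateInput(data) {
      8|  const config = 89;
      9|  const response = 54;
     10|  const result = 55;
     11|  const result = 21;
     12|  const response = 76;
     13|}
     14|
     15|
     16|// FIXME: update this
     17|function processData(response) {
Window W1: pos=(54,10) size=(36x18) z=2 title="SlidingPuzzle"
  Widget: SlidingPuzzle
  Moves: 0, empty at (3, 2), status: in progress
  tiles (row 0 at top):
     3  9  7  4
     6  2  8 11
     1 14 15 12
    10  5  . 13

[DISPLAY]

                   ┃import { useState } █┃            
                   ┃                    ░┃            
                   ┃const result = null;░┃            
                   ┃                    ░┃            
                   ┃const config = n┏━━━━━━━━━━━━━━━━━
                   ┃function validat┃ SlidingPuzzle   
                   ┃  const config =┠─────────────────
                   ┃  const response┃┌────┬────┬────┬─
                   ┃  const result =┃│  3 │  9 │  7 │ 
                   ┃  const result =┃├────┼────┼────┼─
                   ┗━━━━━━━━━━━━━━━━┃│  6 │  2 │  8 │ 
                                    ┃├────┼────┼────┼─
                                    ┃│  1 │ 14 │ 15 │ 
                                    ┃├────┼────┼────┼─
                                    ┃│ 10 │  5 │    │ 
                                    ┃└────┴────┴────┴─
                                    ┃Moves: 0         
                                    ┃                 
                                    ┃                 
                                    ┃                 
                                    ┃                 


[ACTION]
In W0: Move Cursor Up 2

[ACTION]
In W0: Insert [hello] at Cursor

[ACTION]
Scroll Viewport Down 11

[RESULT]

                                    ┃├────┼────┼────┼─
                                    ┃│  1 │ 14 │ 15 │ 
                                    ┃├────┼────┼────┼─
                                    ┃│ 10 │  5 │    │ 
                                    ┃└────┴────┴────┴─
                                    ┃Moves: 0         
                                    ┃                 
                                    ┃                 
                                    ┃                 
                                    ┃                 
                                    ┗━━━━━━━━━━━━━━━━━
                                                      
                                                      
                                                      
                                                      
                                                      
                                                      
                                                      
                                                      
                                                      
                                                      


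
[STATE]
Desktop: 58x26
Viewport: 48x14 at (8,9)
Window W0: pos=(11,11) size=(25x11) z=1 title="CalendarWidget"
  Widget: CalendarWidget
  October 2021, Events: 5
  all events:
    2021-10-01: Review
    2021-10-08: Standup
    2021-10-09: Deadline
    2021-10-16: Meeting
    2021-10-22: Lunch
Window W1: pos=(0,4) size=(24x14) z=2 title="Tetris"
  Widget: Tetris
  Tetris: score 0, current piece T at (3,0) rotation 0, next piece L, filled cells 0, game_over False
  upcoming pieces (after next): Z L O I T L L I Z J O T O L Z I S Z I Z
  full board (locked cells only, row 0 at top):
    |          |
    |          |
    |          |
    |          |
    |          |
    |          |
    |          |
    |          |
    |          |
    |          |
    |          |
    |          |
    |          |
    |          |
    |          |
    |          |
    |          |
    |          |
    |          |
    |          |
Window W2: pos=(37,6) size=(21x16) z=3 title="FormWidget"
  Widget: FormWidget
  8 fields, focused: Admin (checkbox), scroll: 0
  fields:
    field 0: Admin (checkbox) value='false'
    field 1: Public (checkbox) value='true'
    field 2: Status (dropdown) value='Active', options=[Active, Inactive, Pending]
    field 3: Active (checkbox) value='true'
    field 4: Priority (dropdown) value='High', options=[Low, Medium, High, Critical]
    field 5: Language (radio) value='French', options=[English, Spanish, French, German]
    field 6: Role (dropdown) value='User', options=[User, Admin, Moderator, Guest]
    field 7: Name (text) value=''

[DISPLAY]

   │▒▒▒        ┃             ┃> Admin:      [ ] 
   │           ┃             ┃  Public:     [x] 
   │           ┃━━━━━━━━━━━┓ ┃  Status:     [Ac▼
   │           ┃get        ┃ ┃  Active:     [x] 
   │Score:     ┃───────────┨ ┃  Priority:   [Hi▼
   │0          ┃r 2021     ┃ ┃  Language:   ( ) 
   │           ┃Fr Sa Su   ┃ ┃  Role:       [Us▼
   │           ┃ 1*  2  3  ┃ ┃  Name:       [   
━━━━━━━━━━━━━━━┛ 8*  9* 10 ┃ ┃                  
   ┃11 12 13 14 15 16* 17  ┃ ┃                  
   ┃18 19 20 21 22* 23 24  ┃ ┃                  
   ┃25 26 27 28 29 30 31   ┃ ┃                  
   ┗━━━━━━━━━━━━━━━━━━━━━━━┛ ┗━━━━━━━━━━━━━━━━━━
                                                


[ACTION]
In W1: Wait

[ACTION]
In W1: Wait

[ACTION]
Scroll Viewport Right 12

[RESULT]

 │▒▒▒        ┃             ┃> Admin:      [ ]  ┃
 │           ┃             ┃  Public:     [x]  ┃
 │           ┃━━━━━━━━━━━┓ ┃  Status:     [Ac▼]┃
 │           ┃get        ┃ ┃  Active:     [x]  ┃
 │Score:     ┃───────────┨ ┃  Priority:   [Hi▼]┃
 │0          ┃r 2021     ┃ ┃  Language:   ( ) E┃
 │           ┃Fr Sa Su   ┃ ┃  Role:       [Us▼]┃
 │           ┃ 1*  2  3  ┃ ┃  Name:       [   ]┃
━━━━━━━━━━━━━┛ 8*  9* 10 ┃ ┃                   ┃
 ┃11 12 13 14 15 16* 17  ┃ ┃                   ┃
 ┃18 19 20 21 22* 23 24  ┃ ┃                   ┃
 ┃25 26 27 28 29 30 31   ┃ ┃                   ┃
 ┗━━━━━━━━━━━━━━━━━━━━━━━┛ ┗━━━━━━━━━━━━━━━━━━━┛
                                                


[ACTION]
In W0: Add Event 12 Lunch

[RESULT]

 │▒▒▒        ┃             ┃> Admin:      [ ]  ┃
 │           ┃             ┃  Public:     [x]  ┃
 │           ┃━━━━━━━━━━━┓ ┃  Status:     [Ac▼]┃
 │           ┃get        ┃ ┃  Active:     [x]  ┃
 │Score:     ┃───────────┨ ┃  Priority:   [Hi▼]┃
 │0          ┃r 2021     ┃ ┃  Language:   ( ) E┃
 │           ┃Fr Sa Su   ┃ ┃  Role:       [Us▼]┃
 │           ┃ 1*  2  3  ┃ ┃  Name:       [   ]┃
━━━━━━━━━━━━━┛ 8*  9* 10 ┃ ┃                   ┃
 ┃11 12* 13 14 15 16* 17 ┃ ┃                   ┃
 ┃18 19 20 21 22* 23 24  ┃ ┃                   ┃
 ┃25 26 27 28 29 30 31   ┃ ┃                   ┃
 ┗━━━━━━━━━━━━━━━━━━━━━━━┛ ┗━━━━━━━━━━━━━━━━━━━┛
                                                


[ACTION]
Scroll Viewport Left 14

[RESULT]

┃          │▒▒▒        ┃             ┃> Admin:  
┃          │           ┃             ┃  Public: 
┃          │           ┃━━━━━━━━━━━┓ ┃  Status: 
┃          │           ┃get        ┃ ┃  Active: 
┃          │Score:     ┃───────────┨ ┃  Priority
┃          │0          ┃r 2021     ┃ ┃  Language
┃          │           ┃Fr Sa Su   ┃ ┃  Role:   
┃          │           ┃ 1*  2  3  ┃ ┃  Name:   
┗━━━━━━━━━━━━━━━━━━━━━━┛ 8*  9* 10 ┃ ┃          
           ┃11 12* 13 14 15 16* 17 ┃ ┃          
           ┃18 19 20 21 22* 23 24  ┃ ┃          
           ┃25 26 27 28 29 30 31   ┃ ┃          
           ┗━━━━━━━━━━━━━━━━━━━━━━━┛ ┗━━━━━━━━━━
                                                


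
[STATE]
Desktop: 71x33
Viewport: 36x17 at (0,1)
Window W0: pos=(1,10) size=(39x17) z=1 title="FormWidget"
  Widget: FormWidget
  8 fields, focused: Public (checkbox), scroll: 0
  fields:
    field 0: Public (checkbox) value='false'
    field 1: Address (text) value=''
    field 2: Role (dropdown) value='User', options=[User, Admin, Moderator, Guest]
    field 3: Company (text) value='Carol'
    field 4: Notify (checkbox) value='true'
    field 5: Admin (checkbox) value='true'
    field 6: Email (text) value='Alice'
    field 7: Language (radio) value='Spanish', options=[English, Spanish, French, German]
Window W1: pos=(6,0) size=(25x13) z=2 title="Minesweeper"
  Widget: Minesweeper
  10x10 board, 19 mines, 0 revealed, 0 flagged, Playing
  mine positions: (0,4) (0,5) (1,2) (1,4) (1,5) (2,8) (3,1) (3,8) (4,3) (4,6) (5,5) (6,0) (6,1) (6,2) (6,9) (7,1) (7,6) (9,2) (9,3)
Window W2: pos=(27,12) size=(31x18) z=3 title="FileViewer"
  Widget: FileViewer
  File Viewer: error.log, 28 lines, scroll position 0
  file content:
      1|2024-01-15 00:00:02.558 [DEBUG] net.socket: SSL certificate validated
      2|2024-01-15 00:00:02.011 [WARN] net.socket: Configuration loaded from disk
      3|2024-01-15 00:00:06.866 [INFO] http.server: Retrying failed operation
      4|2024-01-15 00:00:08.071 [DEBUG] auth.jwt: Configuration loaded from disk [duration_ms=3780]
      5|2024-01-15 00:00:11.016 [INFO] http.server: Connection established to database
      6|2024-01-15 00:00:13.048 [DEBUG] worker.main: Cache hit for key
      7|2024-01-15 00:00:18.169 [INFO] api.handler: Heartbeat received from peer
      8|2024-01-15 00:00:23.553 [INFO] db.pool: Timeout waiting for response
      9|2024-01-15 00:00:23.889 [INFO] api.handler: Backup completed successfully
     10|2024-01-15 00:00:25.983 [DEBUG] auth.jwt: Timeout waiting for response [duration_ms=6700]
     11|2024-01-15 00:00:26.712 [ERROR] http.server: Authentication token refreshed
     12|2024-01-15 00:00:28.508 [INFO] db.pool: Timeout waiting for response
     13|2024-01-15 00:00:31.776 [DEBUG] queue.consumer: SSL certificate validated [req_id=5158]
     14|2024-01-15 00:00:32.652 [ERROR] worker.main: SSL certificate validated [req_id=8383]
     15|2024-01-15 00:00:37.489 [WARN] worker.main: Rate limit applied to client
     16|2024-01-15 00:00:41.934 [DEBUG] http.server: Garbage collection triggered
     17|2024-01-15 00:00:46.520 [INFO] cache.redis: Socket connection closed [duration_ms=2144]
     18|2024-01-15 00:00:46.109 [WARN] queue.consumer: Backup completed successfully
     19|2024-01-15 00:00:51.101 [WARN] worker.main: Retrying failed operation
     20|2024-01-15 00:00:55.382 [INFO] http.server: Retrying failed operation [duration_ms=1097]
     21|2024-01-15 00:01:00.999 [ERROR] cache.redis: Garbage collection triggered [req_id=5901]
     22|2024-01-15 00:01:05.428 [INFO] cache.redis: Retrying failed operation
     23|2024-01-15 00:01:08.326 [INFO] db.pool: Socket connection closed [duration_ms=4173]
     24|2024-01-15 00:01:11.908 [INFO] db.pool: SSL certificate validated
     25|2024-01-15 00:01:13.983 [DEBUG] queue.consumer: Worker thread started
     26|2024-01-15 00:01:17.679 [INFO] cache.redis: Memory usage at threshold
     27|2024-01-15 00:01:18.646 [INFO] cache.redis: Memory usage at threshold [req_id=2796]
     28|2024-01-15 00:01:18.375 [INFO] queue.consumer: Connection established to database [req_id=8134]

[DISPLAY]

      ┃ Minesweeper           ┃     
      ┠───────────────────────┨     
      ┃■■■■■■■■■■             ┃     
      ┃■■■■■■■■■■             ┃     
      ┃■■■■■■■■■■             ┃     
      ┃■■■■■■■■■■             ┃     
      ┃■■■■■■■■■■             ┃     
      ┃■■■■■■■■■■             ┃     
      ┃■■■■■■■■■■             ┃     
 ┏━━━━┃■■■■■■■■■■             ┃━━━━━
 ┃ For┃■■■■■■■■■■             ┃     
 ┠────┗━━━━━━━━━━━━━━━━━━━━┏━━━━━━━━
 ┃> Public:     [ ]        ┃ FileVie
 ┃  Address:    [          ┠────────
 ┃  Role:       [User      ┃2024-01-
 ┃  Company:    [Carol     ┃2024-01-
 ┃  Notify:     [x]        ┃2024-01-


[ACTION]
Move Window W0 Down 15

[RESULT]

      ┃ Minesweeper           ┃     
      ┠───────────────────────┨     
      ┃■■■■■■■■■■             ┃     
      ┃■■■■■■■■■■             ┃     
      ┃■■■■■■■■■■             ┃     
      ┃■■■■■■■■■■             ┃     
      ┃■■■■■■■■■■             ┃     
      ┃■■■■■■■■■■             ┃     
      ┃■■■■■■■■■■             ┃     
      ┃■■■■■■■■■■             ┃     
      ┃■■■■■■■■■■             ┃     
      ┗━━━━━━━━━━━━━━━━━━━━┏━━━━━━━━
                           ┃ FileVie
                           ┠────────
                           ┃2024-01-
 ┏━━━━━━━━━━━━━━━━━━━━━━━━━┃2024-01-
 ┃ FormWidget              ┃2024-01-


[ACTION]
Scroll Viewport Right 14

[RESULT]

eeper           ┃                   
────────────────┨                   
■■■             ┃                   
■■■             ┃                   
■■■             ┃                   
■■■             ┃                   
■■■             ┃                   
■■■             ┃                   
■■■             ┃                   
■■■             ┃                   
■■■             ┃                   
━━━━━━━━━━━━━┏━━━━━━━━━━━━━━━━━━━━━━
             ┃ FileViewer           
             ┠──────────────────────
             ┃2024-01-15 00:00:02.55
━━━━━━━━━━━━━┃2024-01-15 00:00:02.01
             ┃2024-01-15 00:00:06.86


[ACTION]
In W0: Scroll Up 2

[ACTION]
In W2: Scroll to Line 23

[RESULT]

eeper           ┃                   
────────────────┨                   
■■■             ┃                   
■■■             ┃                   
■■■             ┃                   
■■■             ┃                   
■■■             ┃                   
■■■             ┃                   
■■■             ┃                   
■■■             ┃                   
■■■             ┃                   
━━━━━━━━━━━━━┏━━━━━━━━━━━━━━━━━━━━━━
             ┃ FileViewer           
             ┠──────────────────────
             ┃2024-01-15 00:00:37.48
━━━━━━━━━━━━━┃2024-01-15 00:00:41.93
             ┃2024-01-15 00:00:46.52


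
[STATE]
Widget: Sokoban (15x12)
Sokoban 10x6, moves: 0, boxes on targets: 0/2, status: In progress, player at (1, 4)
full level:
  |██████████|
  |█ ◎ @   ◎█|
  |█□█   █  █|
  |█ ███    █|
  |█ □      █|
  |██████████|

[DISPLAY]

██████████     
█ ◎ @   ◎█     
█□█   █  █     
█ ███    █     
█ □      █     
██████████     
Moves: 0  0/2  
               
               
               
               
               


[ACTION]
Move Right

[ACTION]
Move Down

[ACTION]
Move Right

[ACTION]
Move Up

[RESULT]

██████████     
█ ◎  @  ◎█     
█□█   █  █     
█ ███    █     
█ □      █     
██████████     
Moves: 3  0/2  
               
               
               
               
               


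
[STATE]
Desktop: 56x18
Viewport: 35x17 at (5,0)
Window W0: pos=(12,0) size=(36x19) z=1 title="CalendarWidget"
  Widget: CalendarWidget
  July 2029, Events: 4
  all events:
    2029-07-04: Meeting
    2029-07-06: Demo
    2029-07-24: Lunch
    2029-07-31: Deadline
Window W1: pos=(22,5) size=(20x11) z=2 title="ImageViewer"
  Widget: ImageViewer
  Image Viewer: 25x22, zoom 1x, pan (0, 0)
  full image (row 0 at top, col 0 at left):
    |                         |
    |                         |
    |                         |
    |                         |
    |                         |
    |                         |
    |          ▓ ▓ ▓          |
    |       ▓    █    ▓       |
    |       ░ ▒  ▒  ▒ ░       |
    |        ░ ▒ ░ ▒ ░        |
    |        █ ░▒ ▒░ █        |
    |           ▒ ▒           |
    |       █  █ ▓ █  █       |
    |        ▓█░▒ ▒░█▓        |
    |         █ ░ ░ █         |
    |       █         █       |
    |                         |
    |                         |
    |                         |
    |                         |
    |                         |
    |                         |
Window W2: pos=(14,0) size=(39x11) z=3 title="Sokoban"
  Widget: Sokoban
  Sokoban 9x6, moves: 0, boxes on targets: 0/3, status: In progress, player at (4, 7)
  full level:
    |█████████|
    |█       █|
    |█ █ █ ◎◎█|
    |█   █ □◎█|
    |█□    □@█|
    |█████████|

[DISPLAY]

       ┏━┏━━━━━━━━━━━━━━━━━━━━━━━━━
       ┃ ┃ Sokoban                 
       ┠─┠─────────────────────────
       ┃ ┃█████████                
       ┃M┃█       █                
       ┃ ┃█ █ █ ◎◎█                
       ┃ ┃█   █ □◎█                
       ┃ ┃█□    □@█                
       ┃1┃█████████                
       ┃2┃Moves: 0  0/3            
       ┃3┗━━━━━━━━━━━━━━━━━━━━━━━━━
       ┃         ┃                 
       ┃         ┃                 
       ┃         ┃                 
       ┃         ┃          ▓ ▓ ▓  
       ┃         ┗━━━━━━━━━━━━━━━━━
       ┃                           


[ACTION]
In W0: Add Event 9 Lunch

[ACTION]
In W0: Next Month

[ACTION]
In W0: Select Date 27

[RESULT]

       ┏━┏━━━━━━━━━━━━━━━━━━━━━━━━━
       ┃ ┃ Sokoban                 
       ┠─┠─────────────────────────
       ┃ ┃█████████                
       ┃M┃█       █                
       ┃ ┃█ █ █ ◎◎█                
       ┃ ┃█   █ □◎█                
       ┃1┃█□    □@█                
       ┃2┃█████████                
       ┃[┃Moves: 0  0/3            
       ┃ ┗━━━━━━━━━━━━━━━━━━━━━━━━━
       ┃         ┃                 
       ┃         ┃                 
       ┃         ┃                 
       ┃         ┃          ▓ ▓ ▓  
       ┃         ┗━━━━━━━━━━━━━━━━━
       ┃                           


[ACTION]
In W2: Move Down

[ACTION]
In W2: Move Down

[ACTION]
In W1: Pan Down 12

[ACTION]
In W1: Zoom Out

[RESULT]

       ┏━┏━━━━━━━━━━━━━━━━━━━━━━━━━
       ┃ ┃ Sokoban                 
       ┠─┠─────────────────────────
       ┃ ┃█████████                
       ┃M┃█       █                
       ┃ ┃█ █ █ ◎◎█                
       ┃ ┃█   █ □◎█                
       ┃1┃█□    □@█                
       ┃2┃█████████                
       ┃[┃Moves: 0  0/3            
       ┃ ┗━━━━━━━━━━━━━━━━━━━━━━━━━
       ┃         ┃       █         
       ┃         ┃                 
       ┃         ┃                 
       ┃         ┃                 
       ┃         ┗━━━━━━━━━━━━━━━━━
       ┃                           
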